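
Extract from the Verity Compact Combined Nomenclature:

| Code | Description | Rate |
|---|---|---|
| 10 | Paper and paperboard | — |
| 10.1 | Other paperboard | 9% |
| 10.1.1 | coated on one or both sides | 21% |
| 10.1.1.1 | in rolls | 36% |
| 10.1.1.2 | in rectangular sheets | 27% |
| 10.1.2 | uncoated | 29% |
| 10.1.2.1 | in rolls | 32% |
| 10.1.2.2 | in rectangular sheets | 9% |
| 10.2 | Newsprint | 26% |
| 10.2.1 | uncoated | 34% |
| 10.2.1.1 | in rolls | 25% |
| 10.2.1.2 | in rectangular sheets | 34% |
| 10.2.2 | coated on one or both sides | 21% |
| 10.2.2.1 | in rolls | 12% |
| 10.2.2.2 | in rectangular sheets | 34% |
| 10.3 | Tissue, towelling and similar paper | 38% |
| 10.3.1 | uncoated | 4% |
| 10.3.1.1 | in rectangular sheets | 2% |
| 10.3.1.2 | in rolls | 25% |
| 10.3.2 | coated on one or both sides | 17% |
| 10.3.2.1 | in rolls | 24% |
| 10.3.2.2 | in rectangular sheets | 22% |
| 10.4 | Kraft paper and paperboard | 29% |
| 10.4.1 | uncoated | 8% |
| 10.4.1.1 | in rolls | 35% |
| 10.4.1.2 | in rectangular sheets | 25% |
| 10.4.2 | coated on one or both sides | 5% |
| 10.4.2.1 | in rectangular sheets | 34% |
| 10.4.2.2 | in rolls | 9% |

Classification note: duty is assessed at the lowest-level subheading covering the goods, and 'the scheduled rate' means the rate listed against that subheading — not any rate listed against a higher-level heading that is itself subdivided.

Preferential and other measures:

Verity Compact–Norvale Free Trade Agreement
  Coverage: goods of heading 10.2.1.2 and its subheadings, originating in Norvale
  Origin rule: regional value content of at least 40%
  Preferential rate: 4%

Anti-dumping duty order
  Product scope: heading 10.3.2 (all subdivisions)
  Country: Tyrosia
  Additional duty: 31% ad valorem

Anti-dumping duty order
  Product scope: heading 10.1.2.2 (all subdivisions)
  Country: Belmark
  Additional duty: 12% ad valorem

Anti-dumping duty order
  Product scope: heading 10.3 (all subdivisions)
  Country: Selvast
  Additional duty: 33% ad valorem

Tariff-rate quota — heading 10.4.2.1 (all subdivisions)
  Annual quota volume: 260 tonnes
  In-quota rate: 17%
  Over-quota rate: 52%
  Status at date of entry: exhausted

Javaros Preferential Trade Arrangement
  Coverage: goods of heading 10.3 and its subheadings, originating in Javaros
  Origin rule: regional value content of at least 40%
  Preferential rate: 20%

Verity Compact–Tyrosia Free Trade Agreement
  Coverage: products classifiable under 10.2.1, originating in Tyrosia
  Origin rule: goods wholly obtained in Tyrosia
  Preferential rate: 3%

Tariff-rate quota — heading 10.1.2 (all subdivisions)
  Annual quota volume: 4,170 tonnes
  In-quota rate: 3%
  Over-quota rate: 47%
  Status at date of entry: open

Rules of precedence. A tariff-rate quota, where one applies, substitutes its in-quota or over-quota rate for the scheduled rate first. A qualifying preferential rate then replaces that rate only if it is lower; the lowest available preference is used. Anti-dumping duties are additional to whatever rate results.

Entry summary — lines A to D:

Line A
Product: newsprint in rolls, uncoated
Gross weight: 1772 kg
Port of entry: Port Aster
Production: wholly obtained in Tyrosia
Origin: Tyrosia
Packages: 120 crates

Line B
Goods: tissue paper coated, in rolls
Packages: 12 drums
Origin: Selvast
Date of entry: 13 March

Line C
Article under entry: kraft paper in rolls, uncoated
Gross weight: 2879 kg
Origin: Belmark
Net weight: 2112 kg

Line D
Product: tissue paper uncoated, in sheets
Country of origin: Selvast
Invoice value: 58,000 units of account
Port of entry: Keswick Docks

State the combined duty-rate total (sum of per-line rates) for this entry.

130%

Line A: newsprint → 10.2; uncoated → 10.2.1; in rolls → 10.2.1.1. Scheduled 25%. Tyrosia agreement on 10.2.1: wholly obtained → 3% available; preferential 3%. → 3%.
Line B: tissue paper → 10.3; coated → 10.3.2; in rolls → 10.3.2.1. Scheduled 24%. anti-dumping (Selvast, 10.3): +33%; total 24% + 33% = 57%. → 57%.
Line C: kraft paper → 10.4; uncoated → 10.4.1; in rolls → 10.4.1.1. Scheduled 35%. No special measure applies. → 35%.
Line D: tissue paper → 10.3; uncoated → 10.3.1; in sheets → 10.3.1.1. Scheduled 2%. anti-dumping (Selvast, 10.3): +33%; total 2% + 33% = 35%. → 35%.
Sum: 3% + 57% + 35% + 35% = 130%.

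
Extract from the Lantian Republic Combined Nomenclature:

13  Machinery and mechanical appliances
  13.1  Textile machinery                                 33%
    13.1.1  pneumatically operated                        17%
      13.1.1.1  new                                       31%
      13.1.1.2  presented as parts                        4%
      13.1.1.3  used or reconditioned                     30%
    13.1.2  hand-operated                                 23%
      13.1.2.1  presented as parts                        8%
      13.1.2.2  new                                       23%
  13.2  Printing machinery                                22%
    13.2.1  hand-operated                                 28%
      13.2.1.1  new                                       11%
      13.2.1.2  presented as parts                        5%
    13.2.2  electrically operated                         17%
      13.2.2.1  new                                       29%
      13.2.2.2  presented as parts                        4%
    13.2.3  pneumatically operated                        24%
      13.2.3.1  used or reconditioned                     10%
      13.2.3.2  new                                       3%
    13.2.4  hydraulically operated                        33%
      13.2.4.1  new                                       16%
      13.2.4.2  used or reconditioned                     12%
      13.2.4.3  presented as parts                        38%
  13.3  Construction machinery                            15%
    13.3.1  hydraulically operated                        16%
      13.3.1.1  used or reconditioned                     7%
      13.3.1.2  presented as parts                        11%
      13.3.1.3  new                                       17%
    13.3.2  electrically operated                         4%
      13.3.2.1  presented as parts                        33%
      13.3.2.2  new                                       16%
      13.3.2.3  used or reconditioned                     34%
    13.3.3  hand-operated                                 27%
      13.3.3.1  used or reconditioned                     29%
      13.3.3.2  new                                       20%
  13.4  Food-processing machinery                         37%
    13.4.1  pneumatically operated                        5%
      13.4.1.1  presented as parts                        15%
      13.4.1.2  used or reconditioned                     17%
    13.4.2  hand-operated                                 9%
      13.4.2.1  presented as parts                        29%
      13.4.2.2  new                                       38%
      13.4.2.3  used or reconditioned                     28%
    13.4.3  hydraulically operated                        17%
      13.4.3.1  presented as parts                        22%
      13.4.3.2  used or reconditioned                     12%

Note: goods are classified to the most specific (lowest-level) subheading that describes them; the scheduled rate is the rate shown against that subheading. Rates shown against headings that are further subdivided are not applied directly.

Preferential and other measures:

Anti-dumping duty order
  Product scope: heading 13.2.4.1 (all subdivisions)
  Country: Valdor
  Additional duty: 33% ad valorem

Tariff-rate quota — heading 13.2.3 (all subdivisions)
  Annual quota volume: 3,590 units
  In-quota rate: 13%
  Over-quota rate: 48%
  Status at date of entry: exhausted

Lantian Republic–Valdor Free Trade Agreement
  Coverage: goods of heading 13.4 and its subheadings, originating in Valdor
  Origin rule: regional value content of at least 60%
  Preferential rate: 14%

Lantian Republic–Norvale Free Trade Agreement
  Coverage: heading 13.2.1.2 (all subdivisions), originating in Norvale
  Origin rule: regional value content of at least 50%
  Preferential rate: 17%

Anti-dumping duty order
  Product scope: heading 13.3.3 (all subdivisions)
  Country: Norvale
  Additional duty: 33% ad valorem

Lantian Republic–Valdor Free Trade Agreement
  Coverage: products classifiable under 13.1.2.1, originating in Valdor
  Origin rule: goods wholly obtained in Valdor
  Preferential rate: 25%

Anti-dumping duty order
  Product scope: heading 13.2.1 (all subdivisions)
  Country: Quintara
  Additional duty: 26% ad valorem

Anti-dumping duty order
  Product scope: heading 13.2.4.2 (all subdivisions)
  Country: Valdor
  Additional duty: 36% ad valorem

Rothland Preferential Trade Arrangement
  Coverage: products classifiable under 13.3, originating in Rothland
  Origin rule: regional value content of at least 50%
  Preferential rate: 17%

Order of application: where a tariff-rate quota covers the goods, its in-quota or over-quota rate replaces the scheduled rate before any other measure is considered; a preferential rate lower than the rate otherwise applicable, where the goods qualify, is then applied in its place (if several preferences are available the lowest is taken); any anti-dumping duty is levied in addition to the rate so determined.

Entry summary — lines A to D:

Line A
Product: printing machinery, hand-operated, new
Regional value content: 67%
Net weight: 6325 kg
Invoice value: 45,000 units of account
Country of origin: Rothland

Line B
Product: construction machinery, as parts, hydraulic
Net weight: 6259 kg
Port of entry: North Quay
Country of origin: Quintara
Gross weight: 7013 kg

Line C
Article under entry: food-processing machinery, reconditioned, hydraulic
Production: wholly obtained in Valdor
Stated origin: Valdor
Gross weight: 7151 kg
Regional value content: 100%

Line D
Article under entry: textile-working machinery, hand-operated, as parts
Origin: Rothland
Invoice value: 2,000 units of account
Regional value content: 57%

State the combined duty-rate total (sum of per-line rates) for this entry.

Line A: printing → 13.2; hand-operated → 13.2.1; new → 13.2.1.1. Scheduled 11%. Rothland agreement on 13.3: 13.2.1.1 not covered. → 11%.
Line B: construction → 13.3; hydraulic → 13.3.1; as parts → 13.3.1.2. Scheduled 11%. No special measure applies. → 11%.
Line C: food-processing → 13.4; hydraulic → 13.4.3; reconditioned → 13.4.3.2. Scheduled 12%. Valdor agreement on 13.4: RVC ≥ 60% → 14% available; Valdor agreement on 13.1.2.1: 13.4.3.2 not covered; preference 14% not lower than 12% → no reduction. → 12%.
Line D: textile-working → 13.1; hand-operated → 13.1.2; as parts → 13.1.2.1. Scheduled 8%. Rothland agreement on 13.3: 13.1.2.1 not covered. → 8%.
Sum: 11% + 11% + 12% + 8% = 42%.

42%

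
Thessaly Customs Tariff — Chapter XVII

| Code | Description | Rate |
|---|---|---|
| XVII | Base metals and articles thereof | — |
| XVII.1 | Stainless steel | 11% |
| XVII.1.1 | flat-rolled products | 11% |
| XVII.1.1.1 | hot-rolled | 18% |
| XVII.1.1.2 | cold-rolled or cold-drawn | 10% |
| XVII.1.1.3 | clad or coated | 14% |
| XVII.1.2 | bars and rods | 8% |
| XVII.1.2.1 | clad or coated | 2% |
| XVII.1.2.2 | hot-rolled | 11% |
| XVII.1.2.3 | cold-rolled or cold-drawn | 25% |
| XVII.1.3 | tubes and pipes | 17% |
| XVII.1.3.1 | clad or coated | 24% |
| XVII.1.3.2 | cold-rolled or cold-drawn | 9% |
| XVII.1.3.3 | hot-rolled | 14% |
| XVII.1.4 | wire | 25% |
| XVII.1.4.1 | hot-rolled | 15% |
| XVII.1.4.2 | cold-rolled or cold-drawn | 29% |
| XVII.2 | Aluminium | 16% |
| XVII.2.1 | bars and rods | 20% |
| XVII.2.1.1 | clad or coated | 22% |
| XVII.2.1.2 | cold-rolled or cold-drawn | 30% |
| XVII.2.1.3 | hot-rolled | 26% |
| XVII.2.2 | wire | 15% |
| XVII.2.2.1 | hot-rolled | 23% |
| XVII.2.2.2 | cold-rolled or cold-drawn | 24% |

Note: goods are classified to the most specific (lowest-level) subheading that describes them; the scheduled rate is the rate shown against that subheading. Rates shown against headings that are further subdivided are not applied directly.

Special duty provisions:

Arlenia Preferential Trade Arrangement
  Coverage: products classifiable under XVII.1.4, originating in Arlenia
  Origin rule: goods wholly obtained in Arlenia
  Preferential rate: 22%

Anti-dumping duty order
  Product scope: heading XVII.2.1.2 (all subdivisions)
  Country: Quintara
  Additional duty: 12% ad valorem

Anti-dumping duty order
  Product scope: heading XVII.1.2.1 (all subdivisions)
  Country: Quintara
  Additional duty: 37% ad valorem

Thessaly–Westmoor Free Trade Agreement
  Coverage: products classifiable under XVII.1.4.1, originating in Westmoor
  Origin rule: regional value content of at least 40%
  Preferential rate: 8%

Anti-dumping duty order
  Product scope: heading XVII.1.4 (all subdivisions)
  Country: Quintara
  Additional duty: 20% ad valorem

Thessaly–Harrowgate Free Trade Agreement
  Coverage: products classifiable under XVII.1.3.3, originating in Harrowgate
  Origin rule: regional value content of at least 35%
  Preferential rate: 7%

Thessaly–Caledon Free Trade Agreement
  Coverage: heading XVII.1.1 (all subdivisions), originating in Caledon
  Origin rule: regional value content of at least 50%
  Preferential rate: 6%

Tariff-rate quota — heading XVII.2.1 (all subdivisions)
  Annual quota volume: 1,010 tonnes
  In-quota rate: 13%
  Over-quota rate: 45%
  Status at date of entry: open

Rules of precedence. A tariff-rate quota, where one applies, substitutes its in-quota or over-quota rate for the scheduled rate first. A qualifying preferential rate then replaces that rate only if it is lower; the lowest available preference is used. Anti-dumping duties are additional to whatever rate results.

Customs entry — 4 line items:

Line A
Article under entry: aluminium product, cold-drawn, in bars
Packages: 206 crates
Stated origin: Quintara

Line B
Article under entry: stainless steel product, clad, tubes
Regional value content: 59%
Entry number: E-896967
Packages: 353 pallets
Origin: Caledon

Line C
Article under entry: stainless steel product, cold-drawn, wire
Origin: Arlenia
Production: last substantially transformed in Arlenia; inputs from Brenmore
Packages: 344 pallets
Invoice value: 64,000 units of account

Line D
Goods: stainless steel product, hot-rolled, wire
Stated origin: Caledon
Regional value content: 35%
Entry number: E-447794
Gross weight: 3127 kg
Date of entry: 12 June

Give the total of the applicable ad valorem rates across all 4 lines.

Line A: aluminium → XVII.2; in bars → XVII.2.1; cold-drawn → XVII.2.1.2. Scheduled 30%. quota on XVII.2.1 open → in-quota 13%; anti-dumping (Quintara, XVII.2.1.2): +12%; total 13% + 12% = 25%. → 25%.
Line B: stainless steel → XVII.1; tubes → XVII.1.3; clad → XVII.1.3.1. Scheduled 24%. Caledon agreement on XVII.1.1: XVII.1.3.1 not covered. → 24%.
Line C: stainless steel → XVII.1; wire → XVII.1.4; cold-drawn → XVII.1.4.2. Scheduled 29%. Arlenia agreement on XVII.1.4: not wholly obtained. → 29%.
Line D: stainless steel → XVII.1; wire → XVII.1.4; hot-rolled → XVII.1.4.1. Scheduled 15%. Caledon agreement on XVII.1.1: XVII.1.4.1 not covered. → 15%.
Sum: 25% + 24% + 29% + 15% = 93%.

93%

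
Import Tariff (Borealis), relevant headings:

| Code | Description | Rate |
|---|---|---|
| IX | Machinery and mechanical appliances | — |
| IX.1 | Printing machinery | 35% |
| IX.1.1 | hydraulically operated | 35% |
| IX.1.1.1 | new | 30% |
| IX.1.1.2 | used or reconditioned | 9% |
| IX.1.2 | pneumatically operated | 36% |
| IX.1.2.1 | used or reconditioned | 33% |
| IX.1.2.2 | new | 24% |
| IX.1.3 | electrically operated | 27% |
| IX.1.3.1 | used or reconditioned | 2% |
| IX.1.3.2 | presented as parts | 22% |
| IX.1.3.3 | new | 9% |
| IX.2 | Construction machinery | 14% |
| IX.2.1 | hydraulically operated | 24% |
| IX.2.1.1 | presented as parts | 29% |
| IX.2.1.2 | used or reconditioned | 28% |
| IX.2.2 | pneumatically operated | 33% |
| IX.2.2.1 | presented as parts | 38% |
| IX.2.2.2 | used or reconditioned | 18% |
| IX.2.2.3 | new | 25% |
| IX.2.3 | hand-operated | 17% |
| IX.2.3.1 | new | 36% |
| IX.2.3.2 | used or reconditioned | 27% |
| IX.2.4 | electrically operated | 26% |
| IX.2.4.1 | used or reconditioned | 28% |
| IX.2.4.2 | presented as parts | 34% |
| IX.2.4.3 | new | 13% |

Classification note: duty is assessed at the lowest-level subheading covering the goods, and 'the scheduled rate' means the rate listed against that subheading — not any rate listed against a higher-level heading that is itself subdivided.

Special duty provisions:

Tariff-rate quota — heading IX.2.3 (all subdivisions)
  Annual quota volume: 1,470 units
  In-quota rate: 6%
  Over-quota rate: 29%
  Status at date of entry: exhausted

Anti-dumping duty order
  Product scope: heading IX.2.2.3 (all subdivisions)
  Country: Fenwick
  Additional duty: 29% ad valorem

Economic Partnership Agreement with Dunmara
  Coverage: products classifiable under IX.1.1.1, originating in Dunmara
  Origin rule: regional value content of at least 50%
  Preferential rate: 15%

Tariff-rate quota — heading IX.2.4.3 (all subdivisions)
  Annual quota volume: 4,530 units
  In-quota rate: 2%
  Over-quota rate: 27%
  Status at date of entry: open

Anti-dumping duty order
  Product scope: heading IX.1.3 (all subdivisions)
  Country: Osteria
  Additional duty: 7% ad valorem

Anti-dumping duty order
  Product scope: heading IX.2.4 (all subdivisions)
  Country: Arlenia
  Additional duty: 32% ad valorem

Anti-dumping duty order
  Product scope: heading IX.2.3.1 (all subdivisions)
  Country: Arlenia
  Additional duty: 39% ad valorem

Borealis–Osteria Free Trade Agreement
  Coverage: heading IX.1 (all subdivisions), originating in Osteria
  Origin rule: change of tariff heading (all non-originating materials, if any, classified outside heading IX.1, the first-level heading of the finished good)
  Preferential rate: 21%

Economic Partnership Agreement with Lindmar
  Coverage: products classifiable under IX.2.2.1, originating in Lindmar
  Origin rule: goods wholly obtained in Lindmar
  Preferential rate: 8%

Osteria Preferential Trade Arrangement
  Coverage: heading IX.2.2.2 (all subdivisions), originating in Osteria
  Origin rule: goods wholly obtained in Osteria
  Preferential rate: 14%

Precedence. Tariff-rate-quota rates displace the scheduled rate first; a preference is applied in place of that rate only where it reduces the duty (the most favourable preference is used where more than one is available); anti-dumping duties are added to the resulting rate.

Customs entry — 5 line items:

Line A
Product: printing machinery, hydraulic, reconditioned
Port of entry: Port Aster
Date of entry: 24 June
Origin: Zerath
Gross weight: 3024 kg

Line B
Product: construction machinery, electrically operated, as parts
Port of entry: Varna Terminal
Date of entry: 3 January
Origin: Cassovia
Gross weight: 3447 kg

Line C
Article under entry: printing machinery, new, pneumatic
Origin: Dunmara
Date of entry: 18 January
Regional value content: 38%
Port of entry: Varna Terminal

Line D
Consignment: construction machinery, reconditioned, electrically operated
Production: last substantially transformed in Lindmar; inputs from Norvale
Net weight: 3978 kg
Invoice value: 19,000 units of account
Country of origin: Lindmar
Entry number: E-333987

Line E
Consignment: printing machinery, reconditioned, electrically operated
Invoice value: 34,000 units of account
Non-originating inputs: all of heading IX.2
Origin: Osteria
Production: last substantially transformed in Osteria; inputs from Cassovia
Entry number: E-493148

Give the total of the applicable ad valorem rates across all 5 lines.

104%

Line A: printing → IX.1; hydraulic → IX.1.1; reconditioned → IX.1.1.2. Scheduled 9%. No special measure applies. → 9%.
Line B: construction → IX.2; electrically operated → IX.2.4; as parts → IX.2.4.2. Scheduled 34%. No special measure applies. → 34%.
Line C: printing → IX.1; pneumatic → IX.1.2; new → IX.1.2.2. Scheduled 24%. Dunmara agreement on IX.1.1.1: IX.1.2.2 not covered. → 24%.
Line D: construction → IX.2; electrically operated → IX.2.4; reconditioned → IX.2.4.1. Scheduled 28%. Lindmar agreement on IX.2.2.1: IX.2.4.1 not covered. → 28%.
Line E: printing → IX.1; electrically operated → IX.1.3; reconditioned → IX.1.3.1. Scheduled 2%. Osteria agreement on IX.1: CTH met → 21% available; Osteria agreement on IX.2.2.2: IX.1.3.1 not covered; preference 21% not lower than 2% → no reduction; anti-dumping (Osteria, IX.1.3): +7%; total 2% + 7% = 9%. → 9%.
Sum: 9% + 34% + 24% + 28% + 9% = 104%.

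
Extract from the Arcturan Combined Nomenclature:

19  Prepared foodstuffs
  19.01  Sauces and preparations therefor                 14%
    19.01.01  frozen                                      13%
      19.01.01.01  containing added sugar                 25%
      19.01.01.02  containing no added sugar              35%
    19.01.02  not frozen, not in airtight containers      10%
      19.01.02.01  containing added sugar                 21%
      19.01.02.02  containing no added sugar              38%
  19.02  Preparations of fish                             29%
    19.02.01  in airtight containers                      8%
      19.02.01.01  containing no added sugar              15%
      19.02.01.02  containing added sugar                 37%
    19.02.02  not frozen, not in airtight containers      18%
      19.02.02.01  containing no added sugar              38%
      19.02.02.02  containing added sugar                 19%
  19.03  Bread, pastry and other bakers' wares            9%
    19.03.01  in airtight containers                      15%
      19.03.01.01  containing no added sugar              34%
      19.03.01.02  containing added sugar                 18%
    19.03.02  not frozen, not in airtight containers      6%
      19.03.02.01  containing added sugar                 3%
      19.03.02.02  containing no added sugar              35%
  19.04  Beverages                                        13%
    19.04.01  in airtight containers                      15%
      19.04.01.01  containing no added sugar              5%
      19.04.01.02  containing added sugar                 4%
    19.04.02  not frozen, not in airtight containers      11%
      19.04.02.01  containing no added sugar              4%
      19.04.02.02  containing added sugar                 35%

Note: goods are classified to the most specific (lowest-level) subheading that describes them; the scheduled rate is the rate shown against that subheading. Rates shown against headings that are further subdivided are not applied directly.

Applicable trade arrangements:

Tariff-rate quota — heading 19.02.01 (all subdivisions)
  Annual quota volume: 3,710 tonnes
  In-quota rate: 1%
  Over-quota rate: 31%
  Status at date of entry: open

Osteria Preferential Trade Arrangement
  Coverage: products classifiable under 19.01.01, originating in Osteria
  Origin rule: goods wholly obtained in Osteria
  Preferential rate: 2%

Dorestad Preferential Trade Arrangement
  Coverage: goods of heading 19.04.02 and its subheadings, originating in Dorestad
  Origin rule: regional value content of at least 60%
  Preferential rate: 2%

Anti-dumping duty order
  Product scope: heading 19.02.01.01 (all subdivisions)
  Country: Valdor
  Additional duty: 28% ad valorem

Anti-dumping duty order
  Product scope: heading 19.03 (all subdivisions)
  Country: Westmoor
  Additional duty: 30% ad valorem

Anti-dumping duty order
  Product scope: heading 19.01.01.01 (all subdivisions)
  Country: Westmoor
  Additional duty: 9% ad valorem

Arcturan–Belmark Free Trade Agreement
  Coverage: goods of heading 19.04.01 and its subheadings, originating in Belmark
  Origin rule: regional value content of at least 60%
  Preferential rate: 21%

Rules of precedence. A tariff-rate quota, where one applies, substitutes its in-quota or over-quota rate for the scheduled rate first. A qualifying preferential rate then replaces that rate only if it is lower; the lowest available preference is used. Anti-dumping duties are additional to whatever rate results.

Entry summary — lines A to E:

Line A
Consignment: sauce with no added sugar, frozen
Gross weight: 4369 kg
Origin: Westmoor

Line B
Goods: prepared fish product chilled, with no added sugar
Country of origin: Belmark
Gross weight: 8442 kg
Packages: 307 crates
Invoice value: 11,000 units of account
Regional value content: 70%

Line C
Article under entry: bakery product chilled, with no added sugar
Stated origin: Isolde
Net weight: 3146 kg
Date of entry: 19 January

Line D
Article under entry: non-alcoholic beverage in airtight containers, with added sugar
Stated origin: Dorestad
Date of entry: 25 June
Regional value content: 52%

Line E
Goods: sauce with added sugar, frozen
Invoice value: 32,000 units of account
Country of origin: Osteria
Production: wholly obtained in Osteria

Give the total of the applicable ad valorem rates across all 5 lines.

Line A: sauce → 19.01; frozen → 19.01.01; with no added sugar → 19.01.01.02. Scheduled 35%. No special measure applies. → 35%.
Line B: prepared fish product → 19.02; chilled → 19.02.02; with no added sugar → 19.02.02.01. Scheduled 38%. Belmark agreement on 19.04.01: 19.02.02.01 not covered. → 38%.
Line C: bakery product → 19.03; chilled → 19.03.02; with no added sugar → 19.03.02.02. Scheduled 35%. No special measure applies. → 35%.
Line D: non-alcoholic beverage → 19.04; in airtight containers → 19.04.01; with added sugar → 19.04.01.02. Scheduled 4%. Dorestad agreement on 19.04.02: 19.04.01.02 not covered. → 4%.
Line E: sauce → 19.01; frozen → 19.01.01; with added sugar → 19.01.01.01. Scheduled 25%. Osteria agreement on 19.01.01: wholly obtained → 2% available; preferential 2%. → 2%.
Sum: 35% + 38% + 35% + 4% + 2% = 114%.

114%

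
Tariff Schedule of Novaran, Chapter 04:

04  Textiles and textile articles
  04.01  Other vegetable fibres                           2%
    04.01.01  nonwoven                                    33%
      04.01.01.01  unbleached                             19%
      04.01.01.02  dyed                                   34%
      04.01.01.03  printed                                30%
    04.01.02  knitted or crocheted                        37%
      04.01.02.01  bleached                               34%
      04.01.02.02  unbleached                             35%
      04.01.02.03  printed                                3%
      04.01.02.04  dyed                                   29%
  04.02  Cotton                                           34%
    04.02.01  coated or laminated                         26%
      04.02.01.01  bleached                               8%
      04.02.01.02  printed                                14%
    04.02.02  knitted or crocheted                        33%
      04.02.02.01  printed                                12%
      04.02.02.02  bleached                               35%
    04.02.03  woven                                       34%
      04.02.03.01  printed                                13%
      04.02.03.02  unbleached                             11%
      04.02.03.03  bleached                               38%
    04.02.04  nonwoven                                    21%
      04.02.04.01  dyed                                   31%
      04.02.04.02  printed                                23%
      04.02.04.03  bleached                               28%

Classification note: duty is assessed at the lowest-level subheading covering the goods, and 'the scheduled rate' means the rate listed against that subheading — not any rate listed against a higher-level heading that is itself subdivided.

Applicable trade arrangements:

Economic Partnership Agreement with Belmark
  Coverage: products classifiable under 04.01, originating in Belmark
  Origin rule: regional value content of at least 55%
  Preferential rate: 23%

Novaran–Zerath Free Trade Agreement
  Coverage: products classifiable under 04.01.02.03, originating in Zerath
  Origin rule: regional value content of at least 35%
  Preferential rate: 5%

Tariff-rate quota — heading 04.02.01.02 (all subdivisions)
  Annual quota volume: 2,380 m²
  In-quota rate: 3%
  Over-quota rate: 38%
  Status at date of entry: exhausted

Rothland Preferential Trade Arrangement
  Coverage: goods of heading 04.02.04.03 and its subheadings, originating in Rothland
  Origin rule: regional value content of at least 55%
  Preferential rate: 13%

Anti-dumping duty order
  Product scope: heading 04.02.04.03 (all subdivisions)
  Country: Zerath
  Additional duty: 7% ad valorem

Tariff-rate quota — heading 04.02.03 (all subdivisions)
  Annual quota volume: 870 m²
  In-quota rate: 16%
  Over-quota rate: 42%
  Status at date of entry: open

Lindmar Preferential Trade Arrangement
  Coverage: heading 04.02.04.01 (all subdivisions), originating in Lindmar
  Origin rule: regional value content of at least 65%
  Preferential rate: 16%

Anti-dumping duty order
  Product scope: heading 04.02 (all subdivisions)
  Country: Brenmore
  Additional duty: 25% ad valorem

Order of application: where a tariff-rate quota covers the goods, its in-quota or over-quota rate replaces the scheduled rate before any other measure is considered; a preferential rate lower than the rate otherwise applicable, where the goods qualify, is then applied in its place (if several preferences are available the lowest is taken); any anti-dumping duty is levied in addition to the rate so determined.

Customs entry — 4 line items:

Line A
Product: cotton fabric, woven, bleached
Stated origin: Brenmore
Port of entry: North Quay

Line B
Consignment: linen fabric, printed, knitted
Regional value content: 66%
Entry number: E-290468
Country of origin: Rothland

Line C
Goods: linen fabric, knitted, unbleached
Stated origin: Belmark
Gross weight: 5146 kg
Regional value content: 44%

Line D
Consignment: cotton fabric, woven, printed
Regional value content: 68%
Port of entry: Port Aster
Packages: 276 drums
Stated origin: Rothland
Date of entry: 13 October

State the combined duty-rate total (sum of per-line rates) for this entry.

95%

Line A: cotton → 04.02; woven → 04.02.03; bleached → 04.02.03.03. Scheduled 38%. quota on 04.02.03 open → in-quota 16%; anti-dumping (Brenmore, 04.02): +25%; total 16% + 25% = 41%. → 41%.
Line B: linen → 04.01; knitted → 04.01.02; printed → 04.01.02.03. Scheduled 3%. Rothland agreement on 04.02.04.03: 04.01.02.03 not covered. → 3%.
Line C: linen → 04.01; knitted → 04.01.02; unbleached → 04.01.02.02. Scheduled 35%. Belmark agreement on 04.01: RVC < 55%. → 35%.
Line D: cotton → 04.02; woven → 04.02.03; printed → 04.02.03.01. Scheduled 13%. quota on 04.02.03 open → in-quota 16%; Rothland agreement on 04.02.04.03: 04.02.03.01 not covered. → 16%.
Sum: 41% + 3% + 35% + 16% = 95%.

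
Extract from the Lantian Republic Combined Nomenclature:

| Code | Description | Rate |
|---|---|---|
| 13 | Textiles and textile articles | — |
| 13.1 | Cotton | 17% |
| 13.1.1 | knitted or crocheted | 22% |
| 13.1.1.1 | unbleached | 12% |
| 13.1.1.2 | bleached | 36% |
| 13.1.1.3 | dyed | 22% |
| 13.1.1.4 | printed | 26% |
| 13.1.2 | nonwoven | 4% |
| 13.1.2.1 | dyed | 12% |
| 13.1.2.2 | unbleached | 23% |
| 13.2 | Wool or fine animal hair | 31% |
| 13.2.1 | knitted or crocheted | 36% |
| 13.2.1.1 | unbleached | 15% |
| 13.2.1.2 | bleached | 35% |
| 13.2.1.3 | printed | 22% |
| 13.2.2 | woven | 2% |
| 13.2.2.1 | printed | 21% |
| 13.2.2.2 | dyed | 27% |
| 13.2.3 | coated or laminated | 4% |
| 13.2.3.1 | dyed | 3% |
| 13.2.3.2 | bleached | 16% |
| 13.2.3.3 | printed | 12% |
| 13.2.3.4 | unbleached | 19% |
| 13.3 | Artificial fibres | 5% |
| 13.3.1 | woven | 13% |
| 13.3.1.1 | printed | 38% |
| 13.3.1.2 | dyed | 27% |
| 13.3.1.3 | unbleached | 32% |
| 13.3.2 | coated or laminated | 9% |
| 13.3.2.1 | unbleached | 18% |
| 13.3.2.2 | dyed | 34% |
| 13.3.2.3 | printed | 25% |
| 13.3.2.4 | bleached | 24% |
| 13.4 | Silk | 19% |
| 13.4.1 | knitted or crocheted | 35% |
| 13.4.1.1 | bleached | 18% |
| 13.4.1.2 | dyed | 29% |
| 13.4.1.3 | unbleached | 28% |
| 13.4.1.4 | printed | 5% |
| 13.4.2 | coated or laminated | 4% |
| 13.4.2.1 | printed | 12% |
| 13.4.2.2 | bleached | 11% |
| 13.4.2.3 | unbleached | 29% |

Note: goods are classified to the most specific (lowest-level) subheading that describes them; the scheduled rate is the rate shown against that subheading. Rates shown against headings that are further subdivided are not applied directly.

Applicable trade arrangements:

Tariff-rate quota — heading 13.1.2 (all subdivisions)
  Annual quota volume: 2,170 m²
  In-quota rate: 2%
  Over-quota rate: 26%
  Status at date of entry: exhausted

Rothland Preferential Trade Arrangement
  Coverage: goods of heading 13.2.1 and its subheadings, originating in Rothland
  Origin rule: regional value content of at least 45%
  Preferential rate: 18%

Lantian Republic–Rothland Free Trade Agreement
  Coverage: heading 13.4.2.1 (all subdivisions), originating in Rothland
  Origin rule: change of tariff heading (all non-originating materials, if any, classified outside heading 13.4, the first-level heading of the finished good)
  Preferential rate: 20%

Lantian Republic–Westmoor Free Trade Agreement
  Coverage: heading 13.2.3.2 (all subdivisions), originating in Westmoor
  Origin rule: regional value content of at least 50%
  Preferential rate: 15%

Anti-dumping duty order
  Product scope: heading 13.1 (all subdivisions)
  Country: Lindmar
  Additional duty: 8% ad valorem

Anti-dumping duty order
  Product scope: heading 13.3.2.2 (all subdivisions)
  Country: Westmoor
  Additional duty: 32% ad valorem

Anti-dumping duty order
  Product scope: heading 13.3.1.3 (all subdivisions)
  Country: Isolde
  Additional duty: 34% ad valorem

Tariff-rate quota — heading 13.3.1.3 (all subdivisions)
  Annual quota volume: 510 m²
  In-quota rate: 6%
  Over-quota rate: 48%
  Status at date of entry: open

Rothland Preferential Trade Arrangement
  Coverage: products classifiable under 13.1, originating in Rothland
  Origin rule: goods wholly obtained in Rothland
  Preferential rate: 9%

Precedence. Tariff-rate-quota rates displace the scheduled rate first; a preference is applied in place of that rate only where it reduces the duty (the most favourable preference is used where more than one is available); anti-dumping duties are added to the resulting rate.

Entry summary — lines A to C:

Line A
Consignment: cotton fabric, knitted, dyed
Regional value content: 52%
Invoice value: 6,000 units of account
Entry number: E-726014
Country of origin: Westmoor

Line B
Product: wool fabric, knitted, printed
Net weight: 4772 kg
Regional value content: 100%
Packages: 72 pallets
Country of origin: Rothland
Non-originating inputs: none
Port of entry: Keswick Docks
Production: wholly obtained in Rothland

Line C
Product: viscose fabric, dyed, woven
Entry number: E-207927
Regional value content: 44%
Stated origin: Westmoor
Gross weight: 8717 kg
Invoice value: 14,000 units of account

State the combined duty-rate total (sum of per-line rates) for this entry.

67%

Line A: cotton → 13.1; knitted → 13.1.1; dyed → 13.1.1.3. Scheduled 22%. Westmoor agreement on 13.2.3.2: 13.1.1.3 not covered. → 22%.
Line B: wool → 13.2; knitted → 13.2.1; printed → 13.2.1.3. Scheduled 22%. Rothland agreement on 13.2.1: RVC ≥ 45% → 18% available; Rothland agreement on 13.4.2.1: 13.2.1.3 not covered; Rothland agreement on 13.1: 13.2.1.3 not covered; preferential 18%. → 18%.
Line C: viscose → 13.3; woven → 13.3.1; dyed → 13.3.1.2. Scheduled 27%. Westmoor agreement on 13.2.3.2: 13.3.1.2 not covered. → 27%.
Sum: 22% + 18% + 27% = 67%.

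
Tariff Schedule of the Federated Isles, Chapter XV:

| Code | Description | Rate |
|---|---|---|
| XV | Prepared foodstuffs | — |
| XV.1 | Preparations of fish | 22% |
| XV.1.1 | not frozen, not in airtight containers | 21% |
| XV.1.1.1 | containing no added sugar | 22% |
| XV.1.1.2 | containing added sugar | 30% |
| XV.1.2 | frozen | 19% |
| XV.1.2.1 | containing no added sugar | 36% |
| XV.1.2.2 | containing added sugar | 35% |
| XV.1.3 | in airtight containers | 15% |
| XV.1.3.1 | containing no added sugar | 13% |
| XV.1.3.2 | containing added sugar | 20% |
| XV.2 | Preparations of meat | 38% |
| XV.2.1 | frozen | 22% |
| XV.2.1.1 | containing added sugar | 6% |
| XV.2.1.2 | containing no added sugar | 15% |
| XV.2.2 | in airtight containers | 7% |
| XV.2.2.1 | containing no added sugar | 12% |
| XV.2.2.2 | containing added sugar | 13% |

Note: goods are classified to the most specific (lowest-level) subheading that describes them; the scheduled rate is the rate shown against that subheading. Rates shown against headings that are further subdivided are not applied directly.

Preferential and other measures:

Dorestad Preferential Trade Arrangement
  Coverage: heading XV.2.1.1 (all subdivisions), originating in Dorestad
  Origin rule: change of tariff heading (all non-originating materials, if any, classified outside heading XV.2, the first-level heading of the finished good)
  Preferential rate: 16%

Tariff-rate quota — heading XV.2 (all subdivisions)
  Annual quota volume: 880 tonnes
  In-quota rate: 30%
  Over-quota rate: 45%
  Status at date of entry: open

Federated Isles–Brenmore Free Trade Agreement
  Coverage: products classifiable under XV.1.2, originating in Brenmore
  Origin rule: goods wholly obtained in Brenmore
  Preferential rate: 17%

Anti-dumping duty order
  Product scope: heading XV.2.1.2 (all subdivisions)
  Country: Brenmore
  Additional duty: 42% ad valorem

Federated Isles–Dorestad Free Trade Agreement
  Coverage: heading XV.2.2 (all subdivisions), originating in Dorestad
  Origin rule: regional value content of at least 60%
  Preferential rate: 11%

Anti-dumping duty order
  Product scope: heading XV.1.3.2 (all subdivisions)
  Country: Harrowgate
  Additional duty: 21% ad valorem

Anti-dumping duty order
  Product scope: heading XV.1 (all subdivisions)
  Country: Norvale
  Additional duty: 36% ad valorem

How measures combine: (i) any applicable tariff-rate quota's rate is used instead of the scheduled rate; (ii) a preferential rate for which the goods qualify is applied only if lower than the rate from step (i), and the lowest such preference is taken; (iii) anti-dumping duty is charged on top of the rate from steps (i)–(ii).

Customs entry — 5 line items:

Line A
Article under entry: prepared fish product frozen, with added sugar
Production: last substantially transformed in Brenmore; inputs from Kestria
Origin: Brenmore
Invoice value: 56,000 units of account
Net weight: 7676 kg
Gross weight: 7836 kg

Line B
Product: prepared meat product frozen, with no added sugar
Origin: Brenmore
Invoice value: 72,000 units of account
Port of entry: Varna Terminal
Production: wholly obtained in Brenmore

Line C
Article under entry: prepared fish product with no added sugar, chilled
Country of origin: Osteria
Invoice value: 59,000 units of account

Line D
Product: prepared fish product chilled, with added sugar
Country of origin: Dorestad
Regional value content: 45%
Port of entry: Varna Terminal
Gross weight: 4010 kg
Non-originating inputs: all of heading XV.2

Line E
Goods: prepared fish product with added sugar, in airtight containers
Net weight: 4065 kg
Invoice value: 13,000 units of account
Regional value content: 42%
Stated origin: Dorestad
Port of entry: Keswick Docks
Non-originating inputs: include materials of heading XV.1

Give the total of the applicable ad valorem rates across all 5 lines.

Line A: prepared fish product → XV.1; frozen → XV.1.2; with added sugar → XV.1.2.2. Scheduled 35%. Brenmore agreement on XV.1.2: not wholly obtained. → 35%.
Line B: prepared meat product → XV.2; frozen → XV.2.1; with no added sugar → XV.2.1.2. Scheduled 15%. quota on XV.2 open → in-quota 30%; Brenmore agreement on XV.1.2: XV.2.1.2 not covered; anti-dumping (Brenmore, XV.2.1.2): +42%; total 30% + 42% = 72%. → 72%.
Line C: prepared fish product → XV.1; chilled → XV.1.1; with no added sugar → XV.1.1.1. Scheduled 22%. No special measure applies. → 22%.
Line D: prepared fish product → XV.1; chilled → XV.1.1; with added sugar → XV.1.1.2. Scheduled 30%. Dorestad agreement on XV.2.1.1: XV.1.1.2 not covered; Dorestad agreement on XV.2.2: XV.1.1.2 not covered. → 30%.
Line E: prepared fish product → XV.1; in airtight containers → XV.1.3; with added sugar → XV.1.3.2. Scheduled 20%. Dorestad agreement on XV.2.1.1: XV.1.3.2 not covered; Dorestad agreement on XV.2.2: XV.1.3.2 not covered. → 20%.
Sum: 35% + 72% + 22% + 30% + 20% = 179%.

179%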